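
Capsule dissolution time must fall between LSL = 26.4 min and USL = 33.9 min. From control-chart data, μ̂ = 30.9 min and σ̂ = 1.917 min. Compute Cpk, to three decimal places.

0.522

Cpu = (USL − μ̂) / (3σ̂) = (33.9 − 30.9) / (3 × 1.917) = 0.5216; Cpl = (μ̂ − LSL) / (3σ̂) = (30.9 − 26.4) / (3 × 1.917) = 0.7825; Cpk = min(Cpu, Cpl) = 0.5216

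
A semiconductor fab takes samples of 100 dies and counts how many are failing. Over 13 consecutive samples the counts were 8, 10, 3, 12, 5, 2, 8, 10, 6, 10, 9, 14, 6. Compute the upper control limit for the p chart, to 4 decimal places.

p̄ = Σdᵢ / (k·n) = 103 / (13 × 100) = 0.07923
UCL = p̄ + 3·√(p̄(1−p̄)/n) = 0.07923 + 3 × √(0.07923×0.92077/100) = 0.07923 + 3 × 0.02701 = 0.16026

0.1603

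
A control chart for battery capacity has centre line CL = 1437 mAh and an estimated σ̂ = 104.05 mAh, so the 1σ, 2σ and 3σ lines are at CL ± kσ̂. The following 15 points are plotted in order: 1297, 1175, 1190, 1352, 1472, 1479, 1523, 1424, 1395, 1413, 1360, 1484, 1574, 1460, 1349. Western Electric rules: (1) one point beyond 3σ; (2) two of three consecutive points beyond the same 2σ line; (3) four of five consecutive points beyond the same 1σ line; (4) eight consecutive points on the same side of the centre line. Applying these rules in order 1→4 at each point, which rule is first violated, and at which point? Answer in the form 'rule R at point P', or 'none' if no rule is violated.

Zone of each point (C = within 1σ̂, B = 1σ̂–2σ̂, A = 2σ̂–3σ̂, * = beyond 3σ̂; sign = side of CL): 1:-B, 2:-A, 3:-A, 4:-C, 5:+C, 6:+C, 7:+C, 8:-C, 9:-C, 10:-C, 11:-C, 12:+C, 13:+B, 14:+C, 15:-C
Rule 2 (two of three consecutive points beyond the same 2σ limit) is satisfied at point 3.

rule 2 at point 3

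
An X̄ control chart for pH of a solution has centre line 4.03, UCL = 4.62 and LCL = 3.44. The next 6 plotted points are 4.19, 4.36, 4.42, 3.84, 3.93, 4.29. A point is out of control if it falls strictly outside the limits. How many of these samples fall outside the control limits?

0

All 6 points lie within [3.44, 4.62].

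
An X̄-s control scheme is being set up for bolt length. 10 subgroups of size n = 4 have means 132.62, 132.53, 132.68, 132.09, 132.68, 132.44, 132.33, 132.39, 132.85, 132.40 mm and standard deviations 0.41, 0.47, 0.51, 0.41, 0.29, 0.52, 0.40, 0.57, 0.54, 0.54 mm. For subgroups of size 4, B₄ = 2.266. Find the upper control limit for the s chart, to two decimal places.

1.06

s̄ = (0.41 + 0.47 + 0.51 + 0.41 + 0.29 + 0.52 + 0.40 + 0.57 + 0.54 + 0.54) / 10 = 0.4660
UCL_s = B₄·s̄ = 2.266 × 0.4660 = 1.0560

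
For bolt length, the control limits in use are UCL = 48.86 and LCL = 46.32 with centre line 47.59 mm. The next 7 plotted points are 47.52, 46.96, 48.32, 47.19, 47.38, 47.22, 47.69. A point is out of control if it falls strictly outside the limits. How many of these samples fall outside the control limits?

All 7 points lie within [46.32, 48.86].

0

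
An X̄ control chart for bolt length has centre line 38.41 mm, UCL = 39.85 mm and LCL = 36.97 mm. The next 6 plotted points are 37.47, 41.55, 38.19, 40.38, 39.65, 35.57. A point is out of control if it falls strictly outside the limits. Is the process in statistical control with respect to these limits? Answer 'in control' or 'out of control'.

out of control

Compare each point to [36.97, 39.85]: sample 2 = 41.55 > UCL; sample 4 = 40.38 > UCL; sample 6 = 35.57 < LCL.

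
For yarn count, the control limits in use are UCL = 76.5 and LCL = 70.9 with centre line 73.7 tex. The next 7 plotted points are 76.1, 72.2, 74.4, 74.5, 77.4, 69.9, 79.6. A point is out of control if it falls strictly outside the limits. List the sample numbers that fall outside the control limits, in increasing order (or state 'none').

Compare each point to [70.9, 76.5]: sample 5 = 77.4 > UCL; sample 6 = 69.9 < LCL; sample 7 = 79.6 > UCL.

5, 6, 7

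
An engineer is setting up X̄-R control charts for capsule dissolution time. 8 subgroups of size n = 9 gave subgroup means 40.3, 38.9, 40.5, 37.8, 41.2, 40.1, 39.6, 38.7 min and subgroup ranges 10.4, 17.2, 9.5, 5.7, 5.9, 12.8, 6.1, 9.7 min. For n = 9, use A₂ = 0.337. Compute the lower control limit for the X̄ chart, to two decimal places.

X̄̄ = (40.3 + 38.9 + 40.5 + 37.8 + 41.2 + 40.1 + 39.6 + 38.7) / 8 = 317.1000 / 8 = 39.6375
R̄ = (10.4 + 17.2 + 9.5 + 5.7 + 5.9 + 12.8 + 6.1 + 9.7) / 8 = 77.3000 / 8 = 9.6625
LCL = X̄̄ − A₂·R̄ = 39.6375 − 0.337 × 9.6625 = 36.3812

36.38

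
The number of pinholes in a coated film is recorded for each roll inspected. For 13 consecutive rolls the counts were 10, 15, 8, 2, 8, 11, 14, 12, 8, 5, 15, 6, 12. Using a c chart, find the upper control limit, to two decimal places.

c̄ = (10 + 15 + 8 + 2 + 8 + 11 + 14 + 12 + 8 + 5 + 15 + 6 + 12) / 13 = 126 / 13 = 9.6923
UCL = c̄ + 3√c̄ = 9.6923 + 3 × √9.6923 = 9.6923 + 3 × 3.1132 = 19.0320

19.03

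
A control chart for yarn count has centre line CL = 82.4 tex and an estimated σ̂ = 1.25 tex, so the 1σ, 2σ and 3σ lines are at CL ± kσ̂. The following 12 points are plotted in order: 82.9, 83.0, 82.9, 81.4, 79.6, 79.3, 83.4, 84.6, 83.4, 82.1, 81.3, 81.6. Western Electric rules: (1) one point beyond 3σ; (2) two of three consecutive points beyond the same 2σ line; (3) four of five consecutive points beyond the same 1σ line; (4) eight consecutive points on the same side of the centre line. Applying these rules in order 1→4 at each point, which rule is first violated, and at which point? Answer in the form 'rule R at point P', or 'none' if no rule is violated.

Zone of each point (C = within 1σ̂, B = 1σ̂–2σ̂, A = 2σ̂–3σ̂, * = beyond 3σ̂; sign = side of CL): 1:+C, 2:+C, 3:+C, 4:-C, 5:-A, 6:-A, 7:+C, 8:+B, 9:+C, 10:-C, 11:-C, 12:-C
Rule 2 (two of three consecutive points beyond the same 2σ limit) is satisfied at point 6.

rule 2 at point 6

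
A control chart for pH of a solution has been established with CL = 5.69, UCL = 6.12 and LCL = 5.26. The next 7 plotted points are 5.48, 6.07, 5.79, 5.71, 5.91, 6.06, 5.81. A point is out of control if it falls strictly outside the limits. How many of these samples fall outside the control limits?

0

All 7 points lie within [5.26, 6.12].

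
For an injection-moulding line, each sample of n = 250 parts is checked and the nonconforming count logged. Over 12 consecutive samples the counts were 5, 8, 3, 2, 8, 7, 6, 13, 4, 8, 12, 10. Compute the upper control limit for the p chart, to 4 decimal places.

p̄ = Σdᵢ / (k·n) = 86 / (12 × 250) = 0.02867
UCL = p̄ + 3·√(p̄(1−p̄)/n) = 0.02867 + 3 × √(0.02867×0.97133/250) = 0.02867 + 3 × 0.01055 = 0.06033

0.0603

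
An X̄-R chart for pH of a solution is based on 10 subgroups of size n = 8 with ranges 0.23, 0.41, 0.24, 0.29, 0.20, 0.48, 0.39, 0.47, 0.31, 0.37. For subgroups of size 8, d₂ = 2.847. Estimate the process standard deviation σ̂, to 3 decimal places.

R̄ = (0.23 + 0.41 + 0.24 + 0.29 + 0.20 + 0.48 + 0.39 + 0.47 + 0.31 + 0.37) / 10 = 0.3390
σ̂ = R̄ / d₂ = 0.3390 / 2.847 = 0.1191

0.119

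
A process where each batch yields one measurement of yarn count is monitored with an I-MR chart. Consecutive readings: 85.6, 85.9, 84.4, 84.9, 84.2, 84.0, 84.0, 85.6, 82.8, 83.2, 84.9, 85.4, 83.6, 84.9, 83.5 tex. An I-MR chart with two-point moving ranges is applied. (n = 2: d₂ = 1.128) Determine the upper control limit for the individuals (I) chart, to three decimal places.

87.253

X̄ = (85.6 + 85.9 + 84.4 + 84.9 + 84.2 + 84.0 + 84.0 + 85.6 + 82.8 + 83.2 + 84.9 + 85.4 + 83.6 + 84.9 + 83.5) / 15 = 84.4600
Moving ranges: 0.3, 1.5, 0.5, 0.7, 0.2, 0.0, 1.6, 2.8, 0.4, 1.7, 0.5, 1.8, 1.3, 1.4; M̄R̄ = 14.7000 / 14 = 1.0500
UCL = X̄ + 3·M̄R̄/d₂ = 84.4600 + 3 × 1.0500 / 1.128 = 87.2526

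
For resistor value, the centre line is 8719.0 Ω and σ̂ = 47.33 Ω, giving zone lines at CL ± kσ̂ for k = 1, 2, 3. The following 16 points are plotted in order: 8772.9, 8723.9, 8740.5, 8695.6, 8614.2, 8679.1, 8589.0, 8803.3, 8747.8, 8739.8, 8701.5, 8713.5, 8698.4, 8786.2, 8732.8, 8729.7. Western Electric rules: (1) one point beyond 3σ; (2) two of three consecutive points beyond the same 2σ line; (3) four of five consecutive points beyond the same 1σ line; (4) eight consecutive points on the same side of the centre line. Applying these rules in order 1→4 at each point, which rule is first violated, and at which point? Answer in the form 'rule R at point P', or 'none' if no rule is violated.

rule 2 at point 7

Zone of each point (C = within 1σ̂, B = 1σ̂–2σ̂, A = 2σ̂–3σ̂, * = beyond 3σ̂; sign = side of CL): 1:+B, 2:+C, 3:+C, 4:-C, 5:-A, 6:-C, 7:-A, 8:+B, 9:+C, 10:+C, 11:-C, 12:-C, 13:-C, 14:+B, 15:+C, 16:+C
Rule 2 (two of three consecutive points beyond the same 2σ limit) is satisfied at point 7.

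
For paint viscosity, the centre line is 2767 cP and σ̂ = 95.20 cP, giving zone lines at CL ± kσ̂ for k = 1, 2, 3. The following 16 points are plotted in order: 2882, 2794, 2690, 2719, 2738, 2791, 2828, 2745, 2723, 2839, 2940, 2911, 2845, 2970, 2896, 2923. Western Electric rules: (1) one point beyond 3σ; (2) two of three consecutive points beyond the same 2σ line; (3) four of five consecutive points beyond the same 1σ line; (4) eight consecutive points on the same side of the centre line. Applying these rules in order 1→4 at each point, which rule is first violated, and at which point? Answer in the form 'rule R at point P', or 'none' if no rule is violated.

Zone of each point (C = within 1σ̂, B = 1σ̂–2σ̂, A = 2σ̂–3σ̂, * = beyond 3σ̂; sign = side of CL): 1:+B, 2:+C, 3:-C, 4:-C, 5:-C, 6:+C, 7:+C, 8:-C, 9:-C, 10:+C, 11:+B, 12:+B, 13:+C, 14:+A, 15:+B, 16:+B
Rule 3 (four of five consecutive points beyond the same 1σ limit) is satisfied at point 15.

rule 3 at point 15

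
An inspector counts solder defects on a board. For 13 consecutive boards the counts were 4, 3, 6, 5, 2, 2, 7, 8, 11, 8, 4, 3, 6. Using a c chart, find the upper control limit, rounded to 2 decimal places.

c̄ = (4 + 3 + 6 + 5 + 2 + 2 + 7 + 8 + 11 + 8 + 4 + 3 + 6) / 13 = 69 / 13 = 5.3077
UCL = c̄ + 3√c̄ = 5.3077 + 3 × √5.3077 = 5.3077 + 3 × 2.3038 = 12.2192

12.22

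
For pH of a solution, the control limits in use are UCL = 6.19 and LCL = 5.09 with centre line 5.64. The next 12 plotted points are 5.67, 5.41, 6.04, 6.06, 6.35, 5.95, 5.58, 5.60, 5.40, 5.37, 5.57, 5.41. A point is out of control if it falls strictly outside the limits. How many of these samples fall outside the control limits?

1

Compare each point to [5.09, 6.19]: sample 5 = 6.35 > UCL.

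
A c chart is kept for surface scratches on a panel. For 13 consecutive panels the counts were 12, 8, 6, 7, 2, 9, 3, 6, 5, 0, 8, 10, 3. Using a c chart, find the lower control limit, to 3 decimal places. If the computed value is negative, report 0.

c̄ = (12 + 8 + 6 + 7 + 2 + 9 + 3 + 6 + 5 + 0 + 8 + 10 + 3) / 13 = 79 / 13 = 6.0769
LCL = c̄ − 3√c̄ = 6.0769 − 3 × 2.4651 = -1.3185 → 0 (cannot be negative)

0.000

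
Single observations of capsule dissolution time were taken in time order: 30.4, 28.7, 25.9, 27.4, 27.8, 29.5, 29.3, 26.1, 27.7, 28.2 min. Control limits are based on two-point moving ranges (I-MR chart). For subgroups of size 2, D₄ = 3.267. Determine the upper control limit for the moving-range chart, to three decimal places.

4.937

Moving ranges: 1.7, 2.8, 1.5, 0.4, 1.7, 0.2, 3.2, 1.6, 0.5; M̄R̄ = 13.6000 / 9 = 1.5111
UCL_MR = D₄·M̄R̄ = 3.267 × 1.5111 = 4.9368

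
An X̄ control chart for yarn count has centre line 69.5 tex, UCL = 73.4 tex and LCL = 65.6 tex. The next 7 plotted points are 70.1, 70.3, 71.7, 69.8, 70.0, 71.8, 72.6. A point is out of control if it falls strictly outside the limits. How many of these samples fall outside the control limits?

All 7 points lie within [65.6, 73.4].

0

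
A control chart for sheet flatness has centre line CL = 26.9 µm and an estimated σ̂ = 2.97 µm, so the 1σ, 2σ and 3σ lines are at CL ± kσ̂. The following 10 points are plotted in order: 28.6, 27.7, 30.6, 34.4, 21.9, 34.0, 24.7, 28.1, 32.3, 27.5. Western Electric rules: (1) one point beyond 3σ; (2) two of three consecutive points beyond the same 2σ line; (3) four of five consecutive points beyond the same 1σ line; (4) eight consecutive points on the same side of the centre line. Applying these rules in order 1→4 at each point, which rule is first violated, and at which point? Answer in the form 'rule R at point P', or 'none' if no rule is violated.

Zone of each point (C = within 1σ̂, B = 1σ̂–2σ̂, A = 2σ̂–3σ̂, * = beyond 3σ̂; sign = side of CL): 1:+C, 2:+C, 3:+B, 4:+A, 5:-B, 6:+A, 7:-C, 8:+C, 9:+B, 10:+C
Rule 2 (two of three consecutive points beyond the same 2σ limit) is satisfied at point 6.

rule 2 at point 6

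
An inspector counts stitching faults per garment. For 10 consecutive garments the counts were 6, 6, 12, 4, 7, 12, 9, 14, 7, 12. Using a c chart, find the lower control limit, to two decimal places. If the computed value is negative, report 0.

c̄ = (6 + 6 + 12 + 4 + 7 + 12 + 9 + 14 + 7 + 12) / 10 = 89 / 10 = 8.9000
LCL = c̄ − 3√c̄ = 8.9000 − 3 × 2.9833 = -0.0499 → 0 (cannot be negative)

0.00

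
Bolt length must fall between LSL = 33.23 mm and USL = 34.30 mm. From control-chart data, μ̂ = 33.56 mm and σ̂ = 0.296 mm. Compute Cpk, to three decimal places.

0.372

Cpu = (USL − μ̂) / (3σ̂) = (34.30 − 33.56) / (3 × 0.296) = 0.8333; Cpl = (μ̂ − LSL) / (3σ̂) = (33.56 − 33.23) / (3 × 0.296) = 0.3716; Cpk = min(Cpu, Cpl) = 0.3716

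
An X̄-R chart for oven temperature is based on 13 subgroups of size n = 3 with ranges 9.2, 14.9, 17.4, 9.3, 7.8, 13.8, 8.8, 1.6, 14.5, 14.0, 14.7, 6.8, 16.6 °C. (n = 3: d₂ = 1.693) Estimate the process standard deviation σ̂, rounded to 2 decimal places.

6.79

R̄ = (9.2 + 14.9 + 17.4 + 9.3 + 7.8 + 13.8 + 8.8 + 1.6 + 14.5 + 14.0 + 14.7 + 6.8 + 16.6) / 13 = 11.4923
σ̂ = R̄ / d₂ = 11.4923 / 1.693 = 6.7881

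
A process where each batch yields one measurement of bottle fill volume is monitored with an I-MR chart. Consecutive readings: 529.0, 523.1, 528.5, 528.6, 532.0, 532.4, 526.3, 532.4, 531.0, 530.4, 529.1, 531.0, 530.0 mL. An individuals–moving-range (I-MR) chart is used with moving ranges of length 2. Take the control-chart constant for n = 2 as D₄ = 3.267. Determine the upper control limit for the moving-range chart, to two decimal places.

Moving ranges: 5.9, 5.4, 0.1, 3.4, 0.4, 6.1, 6.1, 1.4, 0.6, 1.3, 1.9, 1.0; M̄R̄ = 33.6000 / 12 = 2.8000
UCL_MR = D₄·M̄R̄ = 3.267 × 2.8000 = 9.1476

9.15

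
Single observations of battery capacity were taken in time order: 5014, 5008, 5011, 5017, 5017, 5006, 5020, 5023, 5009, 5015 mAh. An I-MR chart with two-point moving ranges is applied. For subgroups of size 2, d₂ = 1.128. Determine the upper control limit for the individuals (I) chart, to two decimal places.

5032.62

X̄ = (5014 + 5008 + 5011 + 5017 + 5017 + 5006 + 5020 + 5023 + 5009 + 5015) / 10 = 5014.0000
Moving ranges: 6, 3, 6, 0, 11, 14, 3, 14, 6; M̄R̄ = 63.0000 / 9 = 7.0000
UCL = X̄ + 3·M̄R̄/d₂ = 5014.0000 + 3 × 7.0000 / 1.128 = 5032.6170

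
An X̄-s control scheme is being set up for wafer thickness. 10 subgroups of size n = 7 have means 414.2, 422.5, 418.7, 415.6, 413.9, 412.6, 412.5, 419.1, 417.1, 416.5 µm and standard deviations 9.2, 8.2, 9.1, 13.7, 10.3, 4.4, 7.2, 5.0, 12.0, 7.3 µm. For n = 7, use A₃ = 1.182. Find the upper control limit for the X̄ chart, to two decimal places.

426.48

X̄̄ = (414.2 + 422.5 + 418.7 + 415.6 + 413.9 + 412.6 + 412.5 + 419.1 + 417.1 + 416.5) / 10 = 416.2700
s̄ = (9.2 + 8.2 + 9.1 + 13.7 + 10.3 + 4.4 + 7.2 + 5.0 + 12.0 + 7.3) / 10 = 8.6400
UCL = X̄̄ + A₃·s̄ = 416.2700 + 1.182 × 8.6400 = 426.4825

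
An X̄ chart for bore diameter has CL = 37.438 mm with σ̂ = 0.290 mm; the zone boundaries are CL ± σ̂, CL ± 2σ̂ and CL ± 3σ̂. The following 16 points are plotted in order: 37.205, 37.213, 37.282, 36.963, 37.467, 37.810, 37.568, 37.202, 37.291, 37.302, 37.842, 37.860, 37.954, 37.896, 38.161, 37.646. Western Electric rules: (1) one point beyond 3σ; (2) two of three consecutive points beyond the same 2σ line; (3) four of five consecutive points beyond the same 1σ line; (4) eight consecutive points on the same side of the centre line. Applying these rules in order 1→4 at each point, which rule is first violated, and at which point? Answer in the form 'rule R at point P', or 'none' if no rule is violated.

Zone of each point (C = within 1σ̂, B = 1σ̂–2σ̂, A = 2σ̂–3σ̂, * = beyond 3σ̂; sign = side of CL): 1:-C, 2:-C, 3:-C, 4:-B, 5:+C, 6:+B, 7:+C, 8:-C, 9:-C, 10:-C, 11:+B, 12:+B, 13:+B, 14:+B, 15:+A, 16:+C
Rule 3 (four of five consecutive points beyond the same 1σ limit) is satisfied at point 14.

rule 3 at point 14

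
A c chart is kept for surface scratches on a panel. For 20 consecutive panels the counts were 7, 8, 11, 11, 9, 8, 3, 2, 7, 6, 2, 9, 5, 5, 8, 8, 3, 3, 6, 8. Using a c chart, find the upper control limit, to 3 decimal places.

14.069

c̄ = (7 + 8 + 11 + 11 + 9 + 8 + 3 + 2 + 7 + 6 + 2 + 9 + 5 + 5 + 8 + 8 + 3 + 3 + 6 + 8) / 20 = 129 / 20 = 6.4500
UCL = c̄ + 3√c̄ = 6.4500 + 3 × √6.4500 = 6.4500 + 3 × 2.5397 = 14.0691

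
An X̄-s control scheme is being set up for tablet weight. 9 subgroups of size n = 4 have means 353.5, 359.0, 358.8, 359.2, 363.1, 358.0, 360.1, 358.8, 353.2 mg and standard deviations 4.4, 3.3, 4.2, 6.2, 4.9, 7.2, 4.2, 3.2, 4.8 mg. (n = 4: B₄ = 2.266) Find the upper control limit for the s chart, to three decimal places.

s̄ = (4.4 + 3.3 + 4.2 + 6.2 + 4.9 + 7.2 + 4.2 + 3.2 + 4.8) / 9 = 4.7111
UCL_s = B₄·s̄ = 2.266 × 4.7111 = 10.6754

10.675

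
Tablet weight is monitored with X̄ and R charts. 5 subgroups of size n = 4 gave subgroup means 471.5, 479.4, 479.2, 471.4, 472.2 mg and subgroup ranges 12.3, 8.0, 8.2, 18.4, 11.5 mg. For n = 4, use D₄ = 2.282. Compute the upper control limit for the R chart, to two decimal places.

26.65

R̄ = (12.3 + 8.0 + 8.2 + 18.4 + 11.5) / 5 = 58.4000 / 5 = 11.6800
UCL_R = D₄·R̄ = 2.282 × 11.6800 = 26.6538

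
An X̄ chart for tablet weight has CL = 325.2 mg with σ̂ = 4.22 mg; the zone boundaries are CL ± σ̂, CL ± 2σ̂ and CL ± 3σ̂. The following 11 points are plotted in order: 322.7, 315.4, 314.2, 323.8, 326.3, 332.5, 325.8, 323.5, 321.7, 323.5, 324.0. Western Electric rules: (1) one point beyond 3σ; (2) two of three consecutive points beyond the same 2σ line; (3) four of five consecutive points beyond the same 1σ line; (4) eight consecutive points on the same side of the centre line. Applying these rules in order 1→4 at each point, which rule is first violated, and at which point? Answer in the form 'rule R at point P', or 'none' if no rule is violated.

rule 2 at point 3

Zone of each point (C = within 1σ̂, B = 1σ̂–2σ̂, A = 2σ̂–3σ̂, * = beyond 3σ̂; sign = side of CL): 1:-C, 2:-A, 3:-A, 4:-C, 5:+C, 6:+B, 7:+C, 8:-C, 9:-C, 10:-C, 11:-C
Rule 2 (two of three consecutive points beyond the same 2σ limit) is satisfied at point 3.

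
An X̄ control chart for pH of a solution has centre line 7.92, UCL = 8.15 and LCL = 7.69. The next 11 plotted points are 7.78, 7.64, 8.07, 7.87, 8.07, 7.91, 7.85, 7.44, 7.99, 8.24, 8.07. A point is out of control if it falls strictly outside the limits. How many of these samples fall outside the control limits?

Compare each point to [7.69, 8.15]: sample 2 = 7.64 < LCL; sample 8 = 7.44 < LCL; sample 10 = 8.24 > UCL.

3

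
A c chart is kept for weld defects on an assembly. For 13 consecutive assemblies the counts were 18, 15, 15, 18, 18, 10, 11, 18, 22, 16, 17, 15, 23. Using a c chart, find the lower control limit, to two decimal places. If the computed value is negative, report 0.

c̄ = (18 + 15 + 15 + 18 + 18 + 10 + 11 + 18 + 22 + 16 + 17 + 15 + 23) / 13 = 216 / 13 = 16.6154
LCL = c̄ − 3√c̄ = 16.6154 − 3 × 4.0762 = 4.3868

4.39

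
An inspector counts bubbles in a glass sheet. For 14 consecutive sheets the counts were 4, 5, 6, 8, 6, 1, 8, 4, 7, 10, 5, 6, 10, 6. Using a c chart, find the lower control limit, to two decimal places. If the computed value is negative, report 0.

c̄ = (4 + 5 + 6 + 8 + 6 + 1 + 8 + 4 + 7 + 10 + 5 + 6 + 10 + 6) / 14 = 86 / 14 = 6.1429
LCL = c̄ − 3√c̄ = 6.1429 − 3 × 2.4785 = -1.2926 → 0 (cannot be negative)

0.00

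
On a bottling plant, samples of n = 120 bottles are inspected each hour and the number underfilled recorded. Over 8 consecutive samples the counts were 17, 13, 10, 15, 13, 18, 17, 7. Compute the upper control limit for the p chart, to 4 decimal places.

p̄ = Σdᵢ / (k·n) = 110 / (8 × 120) = 0.11458
UCL = p̄ + 3·√(p̄(1−p̄)/n) = 0.11458 + 3 × √(0.11458×0.88542/120) = 0.11458 + 3 × 0.02908 = 0.20181

0.2018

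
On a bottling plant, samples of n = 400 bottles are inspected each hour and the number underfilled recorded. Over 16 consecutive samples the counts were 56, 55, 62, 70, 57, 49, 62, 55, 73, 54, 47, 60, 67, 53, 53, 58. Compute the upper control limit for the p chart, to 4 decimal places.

0.1984

p̄ = Σdᵢ / (k·n) = 931 / (16 × 400) = 0.14547
UCL = p̄ + 3·√(p̄(1−p̄)/n) = 0.14547 + 3 × √(0.14547×0.85453/400) = 0.14547 + 3 × 0.01763 = 0.19835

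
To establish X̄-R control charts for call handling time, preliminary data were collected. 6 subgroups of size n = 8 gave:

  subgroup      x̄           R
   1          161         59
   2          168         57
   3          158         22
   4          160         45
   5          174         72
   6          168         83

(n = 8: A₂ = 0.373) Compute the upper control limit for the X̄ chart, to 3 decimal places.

185.846

X̄̄ = (161 + 168 + 158 + 160 + 174 + 168) / 6 = 989.0000 / 6 = 164.8333
R̄ = (59 + 57 + 22 + 45 + 72 + 83) / 6 = 338.0000 / 6 = 56.3333
UCL = X̄̄ + A₂·R̄ = 164.8333 + 0.373 × 56.3333 = 185.8457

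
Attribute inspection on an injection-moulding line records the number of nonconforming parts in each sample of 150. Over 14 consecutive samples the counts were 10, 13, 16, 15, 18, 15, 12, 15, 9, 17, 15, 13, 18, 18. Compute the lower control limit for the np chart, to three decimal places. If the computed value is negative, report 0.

p̄ = Σdᵢ / (k·n) = 204 / (14 × 150) = 0.09714
LCL = np̄ − 3·√(np̄(1−p̄)) = 14.5714 − 3 × 3.6271 = 3.6901

3.690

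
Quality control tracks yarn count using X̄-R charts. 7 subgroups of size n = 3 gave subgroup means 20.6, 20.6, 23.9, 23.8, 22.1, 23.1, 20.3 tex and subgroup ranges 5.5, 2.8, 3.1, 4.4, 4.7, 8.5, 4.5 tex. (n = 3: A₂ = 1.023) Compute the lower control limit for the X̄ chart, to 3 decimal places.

17.161

X̄̄ = (20.6 + 20.6 + 23.9 + 23.8 + 22.1 + 23.1 + 20.3) / 7 = 154.4000 / 7 = 22.0571
R̄ = (5.5 + 2.8 + 3.1 + 4.4 + 4.7 + 8.5 + 4.5) / 7 = 33.5000 / 7 = 4.7857
LCL = X̄̄ − A₂·R̄ = 22.0571 − 1.023 × 4.7857 = 17.1614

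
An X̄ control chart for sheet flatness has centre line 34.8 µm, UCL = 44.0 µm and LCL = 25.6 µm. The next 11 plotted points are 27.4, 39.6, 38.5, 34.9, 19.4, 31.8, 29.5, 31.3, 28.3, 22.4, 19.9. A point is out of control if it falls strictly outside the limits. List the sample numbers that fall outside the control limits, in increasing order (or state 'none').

Compare each point to [25.6, 44.0]: sample 5 = 19.4 < LCL; sample 10 = 22.4 < LCL; sample 11 = 19.9 < LCL.

5, 10, 11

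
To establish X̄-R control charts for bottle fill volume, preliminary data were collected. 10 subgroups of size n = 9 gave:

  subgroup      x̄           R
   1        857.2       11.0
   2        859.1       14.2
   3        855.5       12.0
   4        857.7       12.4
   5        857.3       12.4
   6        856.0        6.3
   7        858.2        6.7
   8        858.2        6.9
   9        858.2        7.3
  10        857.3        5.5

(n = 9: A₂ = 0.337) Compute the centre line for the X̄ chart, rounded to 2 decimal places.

X̄̄ = (857.2 + 859.1 + 855.5 + 857.7 + 857.3 + 856.0 + 858.2 + 858.2 + 858.2 + 857.3) / 10 = 8574.7000 / 10 = 857.4700
CL = X̄̄ = 857.4700

857.47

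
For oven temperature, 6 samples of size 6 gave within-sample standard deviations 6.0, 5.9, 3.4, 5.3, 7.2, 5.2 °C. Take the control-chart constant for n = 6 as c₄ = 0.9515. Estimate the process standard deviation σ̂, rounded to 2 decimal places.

5.78

s̄ = (6.0 + 5.9 + 3.4 + 5.3 + 7.2 + 5.2) / 6 = 5.5000
σ̂ = s̄ / c₄ = 5.5000 / 0.9515 = 5.7803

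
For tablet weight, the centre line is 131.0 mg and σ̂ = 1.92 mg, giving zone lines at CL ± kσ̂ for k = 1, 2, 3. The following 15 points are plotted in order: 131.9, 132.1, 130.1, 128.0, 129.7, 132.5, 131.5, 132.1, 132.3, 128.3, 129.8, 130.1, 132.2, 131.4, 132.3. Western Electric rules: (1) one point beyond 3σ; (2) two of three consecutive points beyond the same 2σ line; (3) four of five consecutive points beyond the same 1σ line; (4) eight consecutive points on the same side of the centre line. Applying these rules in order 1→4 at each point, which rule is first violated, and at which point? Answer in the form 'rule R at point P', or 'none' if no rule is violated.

Zone of each point (C = within 1σ̂, B = 1σ̂–2σ̂, A = 2σ̂–3σ̂, * = beyond 3σ̂; sign = side of CL): 1:+C, 2:+C, 3:-C, 4:-B, 5:-C, 6:+C, 7:+C, 8:+C, 9:+C, 10:-B, 11:-C, 12:-C, 13:+C, 14:+C, 15:+C
No rule fires across all 15 points.

none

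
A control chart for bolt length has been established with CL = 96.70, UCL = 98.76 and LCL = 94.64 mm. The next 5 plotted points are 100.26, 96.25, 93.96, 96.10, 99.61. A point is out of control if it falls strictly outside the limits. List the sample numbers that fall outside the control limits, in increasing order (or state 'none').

Compare each point to [94.64, 98.76]: sample 1 = 100.26 > UCL; sample 3 = 93.96 < LCL; sample 5 = 99.61 > UCL.

1, 3, 5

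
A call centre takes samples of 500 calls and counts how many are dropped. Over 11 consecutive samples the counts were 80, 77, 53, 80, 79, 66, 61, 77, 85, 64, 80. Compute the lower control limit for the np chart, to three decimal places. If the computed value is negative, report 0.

p̄ = Σdᵢ / (k·n) = 802 / (11 × 500) = 0.14582
LCL = np̄ − 3·√(np̄(1−p̄)) = 72.9091 − 3 × 7.8916 = 49.2342

49.234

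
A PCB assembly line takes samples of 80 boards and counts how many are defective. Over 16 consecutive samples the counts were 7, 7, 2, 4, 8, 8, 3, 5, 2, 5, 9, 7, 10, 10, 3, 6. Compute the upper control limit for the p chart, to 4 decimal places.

p̄ = Σdᵢ / (k·n) = 96 / (16 × 80) = 0.07500
UCL = p̄ + 3·√(p̄(1−p̄)/n) = 0.07500 + 3 × √(0.07500×0.92500/80) = 0.07500 + 3 × 0.02945 = 0.16334

0.1633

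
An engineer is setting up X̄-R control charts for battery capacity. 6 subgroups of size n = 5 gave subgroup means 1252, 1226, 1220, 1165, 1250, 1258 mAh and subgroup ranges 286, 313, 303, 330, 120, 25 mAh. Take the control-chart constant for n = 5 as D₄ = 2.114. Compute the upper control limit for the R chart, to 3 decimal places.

485.163

R̄ = (286 + 313 + 303 + 330 + 120 + 25) / 6 = 1377.0000 / 6 = 229.5000
UCL_R = D₄·R̄ = 2.114 × 229.5000 = 485.1630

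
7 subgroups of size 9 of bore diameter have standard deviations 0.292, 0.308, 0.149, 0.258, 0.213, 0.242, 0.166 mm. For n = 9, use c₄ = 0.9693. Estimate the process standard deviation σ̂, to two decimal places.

0.24

s̄ = (0.292 + 0.308 + 0.149 + 0.258 + 0.213 + 0.242 + 0.166) / 7 = 0.2326
σ̂ = s̄ / c₄ = 0.2326 / 0.9693 = 0.2399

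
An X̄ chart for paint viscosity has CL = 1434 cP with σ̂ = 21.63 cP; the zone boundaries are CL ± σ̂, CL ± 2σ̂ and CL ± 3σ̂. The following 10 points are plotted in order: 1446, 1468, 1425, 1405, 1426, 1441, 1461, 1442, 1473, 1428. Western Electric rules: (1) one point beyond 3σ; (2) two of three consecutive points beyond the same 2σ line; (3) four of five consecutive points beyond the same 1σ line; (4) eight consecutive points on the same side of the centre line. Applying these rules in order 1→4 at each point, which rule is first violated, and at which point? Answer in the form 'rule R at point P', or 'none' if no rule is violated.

none

Zone of each point (C = within 1σ̂, B = 1σ̂–2σ̂, A = 2σ̂–3σ̂, * = beyond 3σ̂; sign = side of CL): 1:+C, 2:+B, 3:-C, 4:-B, 5:-C, 6:+C, 7:+B, 8:+C, 9:+B, 10:-C
No rule fires across all 10 points.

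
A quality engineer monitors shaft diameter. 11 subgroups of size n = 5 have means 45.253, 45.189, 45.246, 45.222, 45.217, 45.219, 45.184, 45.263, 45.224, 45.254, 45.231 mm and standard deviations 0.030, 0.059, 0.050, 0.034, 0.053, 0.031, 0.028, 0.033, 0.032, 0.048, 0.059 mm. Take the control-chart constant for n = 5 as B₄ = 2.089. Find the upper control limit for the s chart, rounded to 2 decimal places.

s̄ = (0.030 + 0.059 + 0.050 + 0.034 + 0.053 + 0.031 + 0.028 + 0.033 + 0.032 + 0.048 + 0.059) / 11 = 0.0415
UCL_s = B₄·s̄ = 2.089 × 0.0415 = 0.0868

0.09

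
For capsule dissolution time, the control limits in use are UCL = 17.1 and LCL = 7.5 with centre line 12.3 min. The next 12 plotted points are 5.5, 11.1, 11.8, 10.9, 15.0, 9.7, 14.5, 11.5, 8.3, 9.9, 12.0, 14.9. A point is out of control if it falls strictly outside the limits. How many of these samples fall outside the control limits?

Compare each point to [7.5, 17.1]: sample 1 = 5.5 < LCL.

1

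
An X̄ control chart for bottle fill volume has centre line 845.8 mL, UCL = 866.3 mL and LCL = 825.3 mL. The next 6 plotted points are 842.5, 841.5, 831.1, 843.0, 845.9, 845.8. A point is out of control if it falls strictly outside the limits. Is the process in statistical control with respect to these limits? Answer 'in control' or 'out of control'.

All 6 points lie within [825.3, 866.3].

in control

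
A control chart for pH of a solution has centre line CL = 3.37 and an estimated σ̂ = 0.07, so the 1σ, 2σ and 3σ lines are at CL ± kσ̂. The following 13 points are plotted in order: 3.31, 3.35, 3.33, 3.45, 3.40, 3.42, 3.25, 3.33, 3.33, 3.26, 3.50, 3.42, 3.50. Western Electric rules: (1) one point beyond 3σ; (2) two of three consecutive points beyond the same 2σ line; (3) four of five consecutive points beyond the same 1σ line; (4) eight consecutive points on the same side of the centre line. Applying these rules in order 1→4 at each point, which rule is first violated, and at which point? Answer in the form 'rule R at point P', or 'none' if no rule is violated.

none

Zone of each point (C = within 1σ̂, B = 1σ̂–2σ̂, A = 2σ̂–3σ̂, * = beyond 3σ̂; sign = side of CL): 1:-C, 2:-C, 3:-C, 4:+B, 5:+C, 6:+C, 7:-B, 8:-C, 9:-C, 10:-B, 11:+B, 12:+C, 13:+B
No rule fires across all 13 points.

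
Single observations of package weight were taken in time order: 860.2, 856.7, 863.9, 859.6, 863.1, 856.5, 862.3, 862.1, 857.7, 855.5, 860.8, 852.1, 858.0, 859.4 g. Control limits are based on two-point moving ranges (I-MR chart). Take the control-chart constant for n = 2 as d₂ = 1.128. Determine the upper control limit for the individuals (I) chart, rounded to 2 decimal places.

X̄ = (860.2 + 856.7 + 863.9 + 859.6 + 863.1 + 856.5 + 862.3 + 862.1 + 857.7 + 855.5 + 860.8 + 852.1 + 858.0 + 859.4) / 14 = 859.1357
Moving ranges: 3.5, 7.2, 4.3, 3.5, 6.6, 5.8, 0.2, 4.4, 2.2, 5.3, 8.7, 5.9, 1.4; M̄R̄ = 59.0000 / 13 = 4.5385
UCL = X̄ + 3·M̄R̄/d₂ = 859.1357 + 3 × 4.5385 / 1.128 = 871.2061

871.21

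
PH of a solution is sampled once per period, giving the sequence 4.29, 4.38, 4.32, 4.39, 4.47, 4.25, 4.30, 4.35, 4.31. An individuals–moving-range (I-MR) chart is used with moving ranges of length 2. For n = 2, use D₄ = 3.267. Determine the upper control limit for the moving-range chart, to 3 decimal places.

0.270

Moving ranges: 0.09, 0.06, 0.07, 0.08, 0.22, 0.05, 0.05, 0.04; M̄R̄ = 0.6600 / 8 = 0.0825
UCL_MR = D₄·M̄R̄ = 3.267 × 0.0825 = 0.2695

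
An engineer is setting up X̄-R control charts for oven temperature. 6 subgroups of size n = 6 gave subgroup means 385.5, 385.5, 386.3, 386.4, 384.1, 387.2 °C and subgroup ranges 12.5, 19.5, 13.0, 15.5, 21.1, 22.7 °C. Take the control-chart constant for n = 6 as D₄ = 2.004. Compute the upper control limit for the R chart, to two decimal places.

34.84

R̄ = (12.5 + 19.5 + 13.0 + 15.5 + 21.1 + 22.7) / 6 = 104.3000 / 6 = 17.3833
UCL_R = D₄·R̄ = 2.004 × 17.3833 = 34.8362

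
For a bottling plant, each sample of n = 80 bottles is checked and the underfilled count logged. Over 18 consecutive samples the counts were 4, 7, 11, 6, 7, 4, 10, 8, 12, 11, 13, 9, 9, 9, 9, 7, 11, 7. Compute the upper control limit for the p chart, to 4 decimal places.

0.2106

p̄ = Σdᵢ / (k·n) = 154 / (18 × 80) = 0.10694
UCL = p̄ + 3·√(p̄(1−p̄)/n) = 0.10694 + 3 × √(0.10694×0.89306/80) = 0.10694 + 3 × 0.03455 = 0.21060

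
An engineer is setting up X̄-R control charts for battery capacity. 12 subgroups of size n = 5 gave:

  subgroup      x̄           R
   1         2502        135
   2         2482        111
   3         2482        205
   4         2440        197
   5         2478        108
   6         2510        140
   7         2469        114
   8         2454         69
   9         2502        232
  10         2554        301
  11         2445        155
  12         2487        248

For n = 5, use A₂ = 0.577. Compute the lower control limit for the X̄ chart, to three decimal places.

2386.862

X̄̄ = (2502 + 2482 + 2482 + 2440 + 2478 + 2510 + 2469 + 2454 + 2502 + 2554 + 2445 + 2487) / 12 = 29805.0000 / 12 = 2483.7500
R̄ = (135 + 111 + 205 + 197 + 108 + 140 + 114 + 69 + 232 + 301 + 155 + 248) / 12 = 2015.0000 / 12 = 167.9167
LCL = X̄̄ − A₂·R̄ = 2483.7500 − 0.577 × 167.9167 = 2386.8621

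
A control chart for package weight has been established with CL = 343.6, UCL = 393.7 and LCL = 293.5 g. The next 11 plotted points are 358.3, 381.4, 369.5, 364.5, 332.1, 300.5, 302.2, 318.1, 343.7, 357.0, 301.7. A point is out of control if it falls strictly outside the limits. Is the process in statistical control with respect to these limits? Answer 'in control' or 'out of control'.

in control

All 11 points lie within [293.5, 393.7].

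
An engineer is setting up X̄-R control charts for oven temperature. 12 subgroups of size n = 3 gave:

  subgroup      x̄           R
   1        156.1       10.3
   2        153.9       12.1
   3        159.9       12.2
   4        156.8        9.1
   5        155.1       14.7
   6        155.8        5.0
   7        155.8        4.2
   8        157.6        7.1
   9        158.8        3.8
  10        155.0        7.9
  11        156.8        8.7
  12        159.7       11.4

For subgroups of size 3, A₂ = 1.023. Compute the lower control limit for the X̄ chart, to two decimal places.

147.70

X̄̄ = (156.1 + 153.9 + 159.9 + 156.8 + 155.1 + 155.8 + 155.8 + 157.6 + 158.8 + 155.0 + 156.8 + 159.7) / 12 = 1881.3000 / 12 = 156.7750
R̄ = (10.3 + 12.1 + 12.2 + 9.1 + 14.7 + 5.0 + 4.2 + 7.1 + 3.8 + 7.9 + 8.7 + 11.4) / 12 = 106.5000 / 12 = 8.8750
LCL = X̄̄ − A₂·R̄ = 156.7750 − 1.023 × 8.8750 = 147.6959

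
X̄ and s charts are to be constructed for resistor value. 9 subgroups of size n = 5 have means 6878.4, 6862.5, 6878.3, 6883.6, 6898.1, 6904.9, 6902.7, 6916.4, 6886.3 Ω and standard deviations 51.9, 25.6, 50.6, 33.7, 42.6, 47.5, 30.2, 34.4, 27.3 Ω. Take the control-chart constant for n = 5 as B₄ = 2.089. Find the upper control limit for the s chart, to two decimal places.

79.80

s̄ = (51.9 + 25.6 + 50.6 + 33.7 + 42.6 + 47.5 + 30.2 + 34.4 + 27.3) / 9 = 38.2000
UCL_s = B₄·s̄ = 2.089 × 38.2000 = 79.7998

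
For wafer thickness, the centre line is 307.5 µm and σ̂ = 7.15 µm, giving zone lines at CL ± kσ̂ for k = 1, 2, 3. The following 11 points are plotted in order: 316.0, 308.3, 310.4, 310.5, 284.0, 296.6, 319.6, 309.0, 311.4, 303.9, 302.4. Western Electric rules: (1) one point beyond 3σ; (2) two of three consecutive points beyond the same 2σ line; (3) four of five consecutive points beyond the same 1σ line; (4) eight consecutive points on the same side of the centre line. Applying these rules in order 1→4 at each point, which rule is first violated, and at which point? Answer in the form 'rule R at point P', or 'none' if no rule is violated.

Zone of each point (C = within 1σ̂, B = 1σ̂–2σ̂, A = 2σ̂–3σ̂, * = beyond 3σ̂; sign = side of CL): 1:+B, 2:+C, 3:+C, 4:+C, 5:-*, 6:-B, 7:+B, 8:+C, 9:+C, 10:-C, 11:-C
Rule 1 (one point beyond the 3σ limits) is satisfied at point 5.

rule 1 at point 5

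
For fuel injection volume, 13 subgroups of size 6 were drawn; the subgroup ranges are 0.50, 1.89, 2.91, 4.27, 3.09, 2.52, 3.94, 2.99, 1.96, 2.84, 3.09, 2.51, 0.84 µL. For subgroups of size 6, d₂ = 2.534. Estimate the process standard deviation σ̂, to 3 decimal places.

R̄ = (0.50 + 1.89 + 2.91 + 4.27 + 3.09 + 2.52 + 3.94 + 2.99 + 1.96 + 2.84 + 3.09 + 2.51 + 0.84) / 13 = 2.5654
σ̂ = R̄ / d₂ = 2.5654 / 2.534 = 1.0124

1.012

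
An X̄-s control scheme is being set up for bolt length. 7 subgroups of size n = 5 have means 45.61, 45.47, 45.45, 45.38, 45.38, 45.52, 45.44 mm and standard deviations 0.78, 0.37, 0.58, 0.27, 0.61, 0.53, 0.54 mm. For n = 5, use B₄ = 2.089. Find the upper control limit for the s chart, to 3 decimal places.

1.098

s̄ = (0.78 + 0.37 + 0.58 + 0.27 + 0.61 + 0.53 + 0.54) / 7 = 0.5257
UCL_s = B₄·s̄ = 2.089 × 0.5257 = 1.0982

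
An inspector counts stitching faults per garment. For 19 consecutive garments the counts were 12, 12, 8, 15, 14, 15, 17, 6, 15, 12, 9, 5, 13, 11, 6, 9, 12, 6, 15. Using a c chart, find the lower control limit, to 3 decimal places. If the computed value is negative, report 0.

c̄ = (12 + 12 + 8 + 15 + 14 + 15 + 17 + 6 + 15 + 12 + 9 + 5 + 13 + 11 + 6 + 9 + 12 + 6 + 15) / 19 = 212 / 19 = 11.1579
LCL = c̄ − 3√c̄ = 11.1579 − 3 × 3.3403 = 1.1369

1.137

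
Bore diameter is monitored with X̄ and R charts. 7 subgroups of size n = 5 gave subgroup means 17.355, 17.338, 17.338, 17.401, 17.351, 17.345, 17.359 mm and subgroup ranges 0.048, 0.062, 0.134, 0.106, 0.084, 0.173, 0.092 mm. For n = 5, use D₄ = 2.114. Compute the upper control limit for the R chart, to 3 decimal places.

R̄ = (0.048 + 0.062 + 0.134 + 0.106 + 0.084 + 0.173 + 0.092) / 7 = 0.6990 / 7 = 0.0999
UCL_R = D₄·R̄ = 2.114 × 0.0999 = 0.2111

0.211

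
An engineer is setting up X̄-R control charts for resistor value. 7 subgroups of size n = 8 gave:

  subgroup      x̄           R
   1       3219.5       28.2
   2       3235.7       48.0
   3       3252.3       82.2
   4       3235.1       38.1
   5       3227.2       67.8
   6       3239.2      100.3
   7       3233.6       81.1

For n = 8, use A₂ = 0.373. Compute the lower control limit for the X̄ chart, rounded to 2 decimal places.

3210.91

X̄̄ = (3219.5 + 3235.7 + 3252.3 + 3235.1 + 3227.2 + 3239.2 + 3233.6) / 7 = 22642.6000 / 7 = 3234.6571
R̄ = (28.2 + 48.0 + 82.2 + 38.1 + 67.8 + 100.3 + 81.1) / 7 = 445.7000 / 7 = 63.6714
LCL = X̄̄ − A₂·R̄ = 3234.6571 − 0.373 × 63.6714 = 3210.9077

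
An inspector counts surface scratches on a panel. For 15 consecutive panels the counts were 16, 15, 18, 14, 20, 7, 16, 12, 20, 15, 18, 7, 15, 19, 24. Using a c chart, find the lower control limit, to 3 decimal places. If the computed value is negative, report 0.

c̄ = (16 + 15 + 18 + 14 + 20 + 7 + 16 + 12 + 20 + 15 + 18 + 7 + 15 + 19 + 24) / 15 = 236 / 15 = 15.7333
LCL = c̄ − 3√c̄ = 15.7333 − 3 × 3.9665 = 3.8338

3.834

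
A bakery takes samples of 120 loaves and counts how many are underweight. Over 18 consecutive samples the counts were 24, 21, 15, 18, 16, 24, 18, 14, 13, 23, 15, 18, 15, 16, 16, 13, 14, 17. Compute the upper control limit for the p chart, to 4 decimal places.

0.2395

p̄ = Σdᵢ / (k·n) = 310 / (18 × 120) = 0.14352
UCL = p̄ + 3·√(p̄(1−p̄)/n) = 0.14352 + 3 × √(0.14352×0.85648/120) = 0.14352 + 3 × 0.03201 = 0.23953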